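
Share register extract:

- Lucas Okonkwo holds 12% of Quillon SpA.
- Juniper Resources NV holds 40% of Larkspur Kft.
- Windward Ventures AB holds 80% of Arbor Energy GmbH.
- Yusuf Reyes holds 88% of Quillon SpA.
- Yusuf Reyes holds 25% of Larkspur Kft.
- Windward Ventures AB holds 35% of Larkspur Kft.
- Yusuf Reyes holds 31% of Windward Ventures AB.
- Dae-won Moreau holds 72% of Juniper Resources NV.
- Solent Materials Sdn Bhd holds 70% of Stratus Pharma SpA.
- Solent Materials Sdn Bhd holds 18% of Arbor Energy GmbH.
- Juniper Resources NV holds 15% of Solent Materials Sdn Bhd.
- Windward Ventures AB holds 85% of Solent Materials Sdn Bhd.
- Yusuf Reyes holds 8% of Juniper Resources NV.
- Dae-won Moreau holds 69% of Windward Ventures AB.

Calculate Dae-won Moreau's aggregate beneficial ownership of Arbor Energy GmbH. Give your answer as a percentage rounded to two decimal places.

67.70%

Dae-won reaches Arbor along 3 paths.
Via Windward: 69% × 80% = 55.2%.
Via Juniper → Solent: 72% × 15% × 18% = 1.944%.
Via Windward → Solent: 69% × 85% × 18% = 10.557%.
Total: 55.2% + 1.944% + 10.557% = 67.701%.
Rounded: 67.70%.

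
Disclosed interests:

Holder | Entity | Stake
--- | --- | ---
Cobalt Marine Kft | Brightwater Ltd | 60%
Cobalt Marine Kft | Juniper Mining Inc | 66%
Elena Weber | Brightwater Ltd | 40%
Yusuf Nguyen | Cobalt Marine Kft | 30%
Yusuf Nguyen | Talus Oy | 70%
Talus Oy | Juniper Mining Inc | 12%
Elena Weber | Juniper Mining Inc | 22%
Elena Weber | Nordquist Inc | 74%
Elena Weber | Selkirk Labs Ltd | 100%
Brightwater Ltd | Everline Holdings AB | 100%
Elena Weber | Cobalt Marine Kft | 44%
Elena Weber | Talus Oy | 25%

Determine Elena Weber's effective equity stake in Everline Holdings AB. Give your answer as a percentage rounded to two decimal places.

Elena reaches Everline along 2 paths.
Via Brightwater: 40% × 100% = 40%.
Via Cobalt → Brightwater: 44% × 60% × 100% = 26.4%.
Total: 40% + 26.4% = 66.4%.
Rounded: 66.40%.

66.40%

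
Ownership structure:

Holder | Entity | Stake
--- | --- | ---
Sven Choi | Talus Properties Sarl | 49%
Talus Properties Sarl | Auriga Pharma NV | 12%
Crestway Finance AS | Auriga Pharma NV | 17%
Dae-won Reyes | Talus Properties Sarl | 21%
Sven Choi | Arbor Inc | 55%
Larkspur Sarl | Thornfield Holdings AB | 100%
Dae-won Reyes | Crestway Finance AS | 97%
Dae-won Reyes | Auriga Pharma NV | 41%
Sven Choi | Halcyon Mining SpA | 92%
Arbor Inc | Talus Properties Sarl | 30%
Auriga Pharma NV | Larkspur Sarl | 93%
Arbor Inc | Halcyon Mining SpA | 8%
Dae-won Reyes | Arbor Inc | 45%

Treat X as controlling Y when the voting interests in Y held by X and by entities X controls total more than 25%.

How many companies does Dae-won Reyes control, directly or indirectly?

Dae-won holds 97% of Crestway, so Dae-won controls Crestway.
Dae-won holds 45% of Arbor, so Dae-won controls Arbor.
Arbor and Dae-won together hold 30% + 21% = 51% of Talus, so Dae-won controls Talus.
Dae-won and Talus and Crestway together hold 41% + 12% + 17% = 70% of Auriga, so Dae-won controls Auriga.
Auriga holds 93% of Larkspur, so Dae-won controls Larkspur.
Larkspur holds 100% of Thornfield, so Dae-won controls Thornfield.
No other company's threshold is met.
Dae-won controls 6 companies.

6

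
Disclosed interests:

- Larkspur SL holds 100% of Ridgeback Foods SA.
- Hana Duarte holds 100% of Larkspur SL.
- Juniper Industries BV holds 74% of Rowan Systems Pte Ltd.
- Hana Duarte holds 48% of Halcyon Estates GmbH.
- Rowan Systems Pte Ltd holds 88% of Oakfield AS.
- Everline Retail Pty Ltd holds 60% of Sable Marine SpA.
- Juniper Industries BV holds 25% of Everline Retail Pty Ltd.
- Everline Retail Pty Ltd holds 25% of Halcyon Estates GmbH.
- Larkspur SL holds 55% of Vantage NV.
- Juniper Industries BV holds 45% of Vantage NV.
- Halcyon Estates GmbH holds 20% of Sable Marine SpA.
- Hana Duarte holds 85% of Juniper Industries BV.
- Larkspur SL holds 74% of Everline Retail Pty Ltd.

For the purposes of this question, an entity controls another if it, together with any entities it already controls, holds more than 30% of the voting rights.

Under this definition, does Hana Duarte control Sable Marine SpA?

Yes

Hana holds 85% of Juniper, so Hana controls Juniper.
Hana holds 100% of Larkspur, so Hana controls Larkspur.
Juniper and Larkspur together hold 25% + 74% = 99% of Everline, so Hana controls Everline.
Everline and Hana together hold 25% + 48% = 73% of Halcyon, so Hana controls Halcyon.
Halcyon and Everline together hold 20% + 60% = 80% of Sable, so Hana controls Sable.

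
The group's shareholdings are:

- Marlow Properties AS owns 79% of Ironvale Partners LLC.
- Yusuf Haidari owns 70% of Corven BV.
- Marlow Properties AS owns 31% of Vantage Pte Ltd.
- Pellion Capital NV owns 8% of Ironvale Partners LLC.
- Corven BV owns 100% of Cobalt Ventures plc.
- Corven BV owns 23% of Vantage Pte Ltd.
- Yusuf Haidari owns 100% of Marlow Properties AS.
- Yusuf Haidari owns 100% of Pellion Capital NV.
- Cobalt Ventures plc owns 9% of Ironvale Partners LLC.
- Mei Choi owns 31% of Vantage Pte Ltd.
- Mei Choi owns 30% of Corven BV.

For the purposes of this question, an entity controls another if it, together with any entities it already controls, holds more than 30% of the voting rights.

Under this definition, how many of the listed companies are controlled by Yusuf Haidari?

6

Yusuf holds 70% of Corven, so Yusuf controls Corven.
Yusuf holds 100% of Marlow, so Yusuf controls Marlow.
Corven holds 100% of Cobalt, so Yusuf controls Cobalt.
Yusuf holds 100% of Pellion, so Yusuf controls Pellion.
Marlow and Cobalt and Pellion together hold 79% + 9% + 8% = 96% of Ironvale, so Yusuf controls Ironvale.
Corven and Marlow together hold 23% + 31% = 54% of Vantage, so Yusuf controls Vantage.
Yusuf controls 6 companies.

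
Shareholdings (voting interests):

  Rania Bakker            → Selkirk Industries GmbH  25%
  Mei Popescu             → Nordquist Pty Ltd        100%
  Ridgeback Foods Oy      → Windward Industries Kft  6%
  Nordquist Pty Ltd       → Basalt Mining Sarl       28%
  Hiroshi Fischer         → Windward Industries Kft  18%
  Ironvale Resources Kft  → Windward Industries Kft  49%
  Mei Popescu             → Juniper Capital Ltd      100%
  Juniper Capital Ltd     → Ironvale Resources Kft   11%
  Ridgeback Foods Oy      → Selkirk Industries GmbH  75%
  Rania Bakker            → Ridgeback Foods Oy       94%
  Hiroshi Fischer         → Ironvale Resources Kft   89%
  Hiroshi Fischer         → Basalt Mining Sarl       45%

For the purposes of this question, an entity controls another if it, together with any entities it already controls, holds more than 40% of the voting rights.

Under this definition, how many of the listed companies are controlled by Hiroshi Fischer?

3

Hiroshi holds 89% of Ironvale, so Hiroshi controls Ironvale.
Hiroshi and Ironvale together hold 18% + 49% = 67% of Windward, so Hiroshi controls Windward.
Hiroshi holds 45% of Basalt, so Hiroshi controls Basalt.
No other company's threshold is met.
Hiroshi controls 3 companies.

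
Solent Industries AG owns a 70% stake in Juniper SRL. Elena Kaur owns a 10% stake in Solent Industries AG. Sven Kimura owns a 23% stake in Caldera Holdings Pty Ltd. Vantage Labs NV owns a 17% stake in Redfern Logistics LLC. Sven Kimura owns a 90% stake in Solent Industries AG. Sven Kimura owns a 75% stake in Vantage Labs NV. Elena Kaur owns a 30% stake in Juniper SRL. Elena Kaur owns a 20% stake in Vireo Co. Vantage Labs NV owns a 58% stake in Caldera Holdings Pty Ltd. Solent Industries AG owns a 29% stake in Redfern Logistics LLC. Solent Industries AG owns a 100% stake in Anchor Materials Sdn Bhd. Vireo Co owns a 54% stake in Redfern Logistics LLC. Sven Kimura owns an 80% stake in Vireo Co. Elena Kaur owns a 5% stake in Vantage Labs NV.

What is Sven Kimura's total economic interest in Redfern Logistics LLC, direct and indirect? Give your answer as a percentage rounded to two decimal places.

Sven reaches Redfern along 3 paths.
Via Vireo: 80% × 54% = 43.2%.
Via Vantage: 75% × 17% = 12.75%.
Via Solent: 90% × 29% = 26.1%.
Total: 43.2% + 12.75% + 26.1% = 82.05%.

82.05%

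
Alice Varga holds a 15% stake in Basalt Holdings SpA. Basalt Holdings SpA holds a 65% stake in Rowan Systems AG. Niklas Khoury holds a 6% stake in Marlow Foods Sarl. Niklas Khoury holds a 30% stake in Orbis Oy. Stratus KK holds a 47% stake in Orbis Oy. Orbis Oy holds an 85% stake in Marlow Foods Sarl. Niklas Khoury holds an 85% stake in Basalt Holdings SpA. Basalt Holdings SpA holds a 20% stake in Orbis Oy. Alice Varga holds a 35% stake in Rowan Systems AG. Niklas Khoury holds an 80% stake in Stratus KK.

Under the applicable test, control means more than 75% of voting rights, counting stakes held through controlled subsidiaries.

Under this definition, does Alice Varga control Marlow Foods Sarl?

Alice's largest direct stake is 35% in Rowan, which does not meet the threshold, so Alice controls no company.
Neither Alice nor any entity Alice controls holds any voting interest in Marlow.
So Alice does not control Marlow.

No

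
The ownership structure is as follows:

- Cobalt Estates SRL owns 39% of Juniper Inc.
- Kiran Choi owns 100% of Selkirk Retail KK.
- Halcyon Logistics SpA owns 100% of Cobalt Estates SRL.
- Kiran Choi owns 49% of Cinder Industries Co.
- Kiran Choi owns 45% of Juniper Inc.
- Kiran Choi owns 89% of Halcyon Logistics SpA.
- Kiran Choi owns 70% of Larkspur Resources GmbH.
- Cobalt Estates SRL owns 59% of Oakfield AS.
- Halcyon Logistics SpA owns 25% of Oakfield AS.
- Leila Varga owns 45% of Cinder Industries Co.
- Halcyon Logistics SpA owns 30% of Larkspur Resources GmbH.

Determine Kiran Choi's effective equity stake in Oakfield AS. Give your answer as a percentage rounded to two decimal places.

Kiran reaches Oakfield along 2 paths.
Via Halcyon → Cobalt: 89% × 100% × 59% = 52.51%.
Via Halcyon: 89% × 25% = 22.25%.
Total: 52.51% + 22.25% = 74.76%.

74.76%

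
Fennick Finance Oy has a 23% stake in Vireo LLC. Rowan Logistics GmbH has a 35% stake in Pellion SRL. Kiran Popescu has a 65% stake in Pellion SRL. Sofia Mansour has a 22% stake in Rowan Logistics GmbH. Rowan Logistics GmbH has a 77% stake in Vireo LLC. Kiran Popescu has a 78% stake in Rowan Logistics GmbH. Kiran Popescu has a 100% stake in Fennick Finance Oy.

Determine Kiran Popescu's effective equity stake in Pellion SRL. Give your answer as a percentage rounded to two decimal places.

92.30%

Kiran reaches Pellion along 2 paths.
Direct stake: 65% = 65%.
Via Rowan: 78% × 35% = 27.3%.
Total: 65% + 27.3% = 92.3%.
Rounded: 92.30%.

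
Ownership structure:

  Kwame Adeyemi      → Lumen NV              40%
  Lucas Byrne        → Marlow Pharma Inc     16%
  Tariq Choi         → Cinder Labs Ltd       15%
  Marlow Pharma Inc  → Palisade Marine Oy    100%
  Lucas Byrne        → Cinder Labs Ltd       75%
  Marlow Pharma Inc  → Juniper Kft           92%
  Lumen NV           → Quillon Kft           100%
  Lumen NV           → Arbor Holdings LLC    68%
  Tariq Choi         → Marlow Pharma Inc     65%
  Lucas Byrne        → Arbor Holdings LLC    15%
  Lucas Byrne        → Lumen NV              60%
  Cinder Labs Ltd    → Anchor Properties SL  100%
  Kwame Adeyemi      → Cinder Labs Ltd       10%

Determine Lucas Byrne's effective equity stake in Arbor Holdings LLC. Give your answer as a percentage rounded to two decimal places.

Lucas reaches Arbor along 2 paths.
Via Lumen: 60% × 68% = 40.8%.
Direct stake: 15% = 15%.
Total: 40.8% + 15% = 55.8%.
Rounded: 55.80%.

55.80%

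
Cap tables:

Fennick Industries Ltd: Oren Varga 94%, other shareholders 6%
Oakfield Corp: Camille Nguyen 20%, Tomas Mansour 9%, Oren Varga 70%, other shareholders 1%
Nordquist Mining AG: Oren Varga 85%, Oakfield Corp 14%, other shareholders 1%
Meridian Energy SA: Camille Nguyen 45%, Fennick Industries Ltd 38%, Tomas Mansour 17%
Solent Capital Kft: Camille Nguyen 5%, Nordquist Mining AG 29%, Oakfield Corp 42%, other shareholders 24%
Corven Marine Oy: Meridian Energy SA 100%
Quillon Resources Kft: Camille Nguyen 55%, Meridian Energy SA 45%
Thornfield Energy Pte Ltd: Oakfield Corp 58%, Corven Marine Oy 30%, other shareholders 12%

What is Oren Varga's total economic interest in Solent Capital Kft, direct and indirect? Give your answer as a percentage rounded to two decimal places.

Oren reaches Solent along 3 paths.
Via Nordquist: 85% × 29% = 24.65%.
Via Oakfield → Nordquist: 70% × 14% × 29% = 2.842%.
Via Oakfield: 70% × 42% = 29.4%.
Total: 24.65% + 2.842% + 29.4% = 56.892%.
Rounded: 56.89%.

56.89%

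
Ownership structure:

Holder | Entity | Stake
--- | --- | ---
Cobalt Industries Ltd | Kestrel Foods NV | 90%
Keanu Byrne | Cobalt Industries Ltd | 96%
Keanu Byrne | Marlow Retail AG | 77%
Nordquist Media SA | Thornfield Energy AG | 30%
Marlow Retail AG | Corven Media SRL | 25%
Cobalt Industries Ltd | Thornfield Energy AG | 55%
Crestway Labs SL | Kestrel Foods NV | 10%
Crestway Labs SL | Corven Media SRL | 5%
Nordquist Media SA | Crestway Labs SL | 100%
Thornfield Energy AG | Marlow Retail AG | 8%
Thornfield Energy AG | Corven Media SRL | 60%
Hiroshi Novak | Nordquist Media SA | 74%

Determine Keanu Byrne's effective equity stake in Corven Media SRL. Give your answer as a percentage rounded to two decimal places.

51.99%

Keanu reaches Corven along 3 paths.
Via Marlow: 77% × 25% = 19.25%.
Via Cobalt → Thornfield → Marlow: 96% × 55% × 8% × 25% = 1.056%.
Via Cobalt → Thornfield: 96% × 55% × 60% = 31.68%.
Total: 19.25% + 1.056% + 31.68% = 51.986%.
Rounded: 51.99%.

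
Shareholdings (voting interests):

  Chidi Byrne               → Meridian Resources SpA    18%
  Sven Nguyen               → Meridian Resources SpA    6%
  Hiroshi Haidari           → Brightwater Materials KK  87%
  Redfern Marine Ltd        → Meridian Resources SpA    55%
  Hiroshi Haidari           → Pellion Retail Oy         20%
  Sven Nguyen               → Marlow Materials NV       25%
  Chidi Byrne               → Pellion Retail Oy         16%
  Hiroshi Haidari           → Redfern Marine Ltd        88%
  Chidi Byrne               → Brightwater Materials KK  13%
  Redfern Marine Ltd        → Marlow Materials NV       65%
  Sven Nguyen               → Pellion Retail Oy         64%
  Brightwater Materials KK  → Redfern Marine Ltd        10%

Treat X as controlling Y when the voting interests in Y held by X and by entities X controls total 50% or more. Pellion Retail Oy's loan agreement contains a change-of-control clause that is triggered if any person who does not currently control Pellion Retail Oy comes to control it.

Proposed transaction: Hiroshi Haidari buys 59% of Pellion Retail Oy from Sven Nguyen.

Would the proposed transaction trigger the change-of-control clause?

The purchase adds only to Hiroshi's holdings (Sven's stake shrinks), so Hiroshi is the only person who could newly come to control Pellion.
Hiroshi holds 87% of Brightwater, so Hiroshi controls Brightwater.
Hiroshi and Brightwater together hold 88% + 10% = 98% of Redfern, so Hiroshi controls Redfern.
Redfern holds 55% of Meridian, so Hiroshi controls Meridian.
Redfern holds 65% of Marlow, so Hiroshi controls Marlow.
In Pellion, Hiroshi's side holds only 20%, not ≥ 50%.
So before the transaction, Hiroshi does not control Pellion.
After the purchase, Hiroshi's direct stake in Pellion rises to 20% + 59% = 79%, and Sven's stake falls to 5%.
Hiroshi holds 79% of Pellion, so Hiroshi controls Pellion.
Hiroshi did not control Pellion before and does after, so the clause is triggered.

Yes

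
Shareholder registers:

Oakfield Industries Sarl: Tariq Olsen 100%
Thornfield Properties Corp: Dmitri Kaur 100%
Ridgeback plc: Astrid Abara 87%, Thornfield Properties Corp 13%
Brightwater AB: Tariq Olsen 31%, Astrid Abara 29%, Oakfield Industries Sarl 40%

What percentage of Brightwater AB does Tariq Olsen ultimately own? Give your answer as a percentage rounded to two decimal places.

71.00%

Tariq reaches Brightwater along 2 paths.
Direct stake: 31% = 31%.
Via Oakfield: 100% × 40% = 40%.
Total: 31% + 40% = 71%.
Rounded: 71.00%.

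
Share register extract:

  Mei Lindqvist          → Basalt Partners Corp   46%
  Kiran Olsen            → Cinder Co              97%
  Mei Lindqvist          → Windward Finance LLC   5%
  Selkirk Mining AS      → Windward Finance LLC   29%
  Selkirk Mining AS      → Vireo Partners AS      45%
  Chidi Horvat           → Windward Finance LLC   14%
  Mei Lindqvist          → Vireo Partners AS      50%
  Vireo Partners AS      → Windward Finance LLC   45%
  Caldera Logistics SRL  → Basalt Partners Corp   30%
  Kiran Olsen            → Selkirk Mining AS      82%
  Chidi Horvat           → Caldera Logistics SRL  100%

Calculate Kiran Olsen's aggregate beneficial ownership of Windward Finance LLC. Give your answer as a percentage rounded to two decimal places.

Kiran reaches Windward along 2 paths.
Via Selkirk → Vireo: 82% × 45% × 45% = 16.605%.
Via Selkirk: 82% × 29% = 23.78%.
Total: 16.605% + 23.78% = 40.385%.
Rounded: 40.39%.

40.39%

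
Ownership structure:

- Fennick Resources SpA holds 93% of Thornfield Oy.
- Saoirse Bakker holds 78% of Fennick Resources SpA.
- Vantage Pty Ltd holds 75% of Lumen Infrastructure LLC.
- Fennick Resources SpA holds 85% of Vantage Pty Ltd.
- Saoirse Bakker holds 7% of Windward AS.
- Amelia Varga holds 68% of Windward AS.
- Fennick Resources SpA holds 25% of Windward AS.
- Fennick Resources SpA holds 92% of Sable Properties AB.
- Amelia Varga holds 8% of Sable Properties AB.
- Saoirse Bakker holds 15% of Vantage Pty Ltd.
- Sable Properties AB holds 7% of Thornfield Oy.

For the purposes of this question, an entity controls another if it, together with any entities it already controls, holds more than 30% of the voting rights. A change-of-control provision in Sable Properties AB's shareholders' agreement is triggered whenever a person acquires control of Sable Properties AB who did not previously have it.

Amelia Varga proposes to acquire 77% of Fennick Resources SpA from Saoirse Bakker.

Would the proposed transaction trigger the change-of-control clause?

The purchase adds only to Amelia's holdings (Saoirse's stake shrinks), so Amelia is the only person who could newly come to control Sable.
Amelia holds 68% of Windward, so Amelia controls Windward.
In Sable, Amelia's side holds only 8%, not > 30%.
So before the transaction, Amelia does not control Sable.
After the purchase, Amelia holds 77% of Fennick directly, and Saoirse's stake falls to 1%.
Amelia holds 77% of Fennick, so Amelia controls Fennick.
Amelia and Fennick together hold 8% + 92% = 100% of Sable, so Amelia controls Sable.
Amelia did not control Sable before and does after, so the clause is triggered.

Yes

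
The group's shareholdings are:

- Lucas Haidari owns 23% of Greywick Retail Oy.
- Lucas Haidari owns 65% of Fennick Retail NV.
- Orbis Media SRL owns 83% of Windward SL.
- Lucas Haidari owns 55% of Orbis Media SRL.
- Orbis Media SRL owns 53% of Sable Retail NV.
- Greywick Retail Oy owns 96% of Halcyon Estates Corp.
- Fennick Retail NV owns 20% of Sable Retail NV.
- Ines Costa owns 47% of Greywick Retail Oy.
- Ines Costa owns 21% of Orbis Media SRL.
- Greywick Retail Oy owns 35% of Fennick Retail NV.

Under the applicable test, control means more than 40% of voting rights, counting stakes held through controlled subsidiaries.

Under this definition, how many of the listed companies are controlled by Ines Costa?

2

Ines holds 47% of Greywick, so Ines controls Greywick.
Greywick holds 96% of Halcyon, so Ines controls Halcyon.
No other company's threshold is met.
Ines controls 2 companies.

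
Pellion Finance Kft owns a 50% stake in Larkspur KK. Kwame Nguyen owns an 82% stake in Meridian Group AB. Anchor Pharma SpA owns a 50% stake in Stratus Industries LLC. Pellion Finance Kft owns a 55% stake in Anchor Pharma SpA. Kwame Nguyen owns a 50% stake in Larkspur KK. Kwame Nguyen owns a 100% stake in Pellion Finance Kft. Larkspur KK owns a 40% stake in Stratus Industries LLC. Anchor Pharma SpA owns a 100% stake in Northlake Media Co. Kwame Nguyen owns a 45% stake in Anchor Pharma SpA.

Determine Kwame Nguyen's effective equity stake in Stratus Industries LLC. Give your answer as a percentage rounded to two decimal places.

Kwame reaches Stratus along 4 paths.
Via Pellion → Anchor: 100% × 55% × 50% = 27.5%.
Via Anchor: 45% × 50% = 22.5%.
Via Larkspur: 50% × 40% = 20%.
Via Pellion → Larkspur: 100% × 50% × 40% = 20%.
Total: 27.5% + 22.5% + 20% + 20% = 90%.
Rounded: 90.00%.

90.00%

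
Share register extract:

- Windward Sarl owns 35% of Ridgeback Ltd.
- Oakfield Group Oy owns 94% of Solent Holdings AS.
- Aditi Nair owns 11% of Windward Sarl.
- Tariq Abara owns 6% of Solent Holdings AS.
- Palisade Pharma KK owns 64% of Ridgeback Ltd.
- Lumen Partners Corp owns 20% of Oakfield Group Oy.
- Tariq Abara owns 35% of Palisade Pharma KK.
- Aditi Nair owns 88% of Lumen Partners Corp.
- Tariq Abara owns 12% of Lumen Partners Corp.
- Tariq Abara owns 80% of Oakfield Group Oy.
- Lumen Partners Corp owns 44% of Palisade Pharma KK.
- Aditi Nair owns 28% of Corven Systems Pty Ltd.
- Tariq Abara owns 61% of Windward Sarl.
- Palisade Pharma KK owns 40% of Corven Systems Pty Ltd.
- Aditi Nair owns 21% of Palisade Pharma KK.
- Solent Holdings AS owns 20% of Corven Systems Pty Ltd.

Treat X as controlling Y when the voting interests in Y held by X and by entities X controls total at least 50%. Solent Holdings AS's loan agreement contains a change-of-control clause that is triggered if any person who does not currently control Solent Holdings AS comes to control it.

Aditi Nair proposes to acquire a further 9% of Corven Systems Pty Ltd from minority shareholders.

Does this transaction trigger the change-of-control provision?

The purchase changes only Aditi's holdings, so Aditi is the only person who could newly come to control Solent.
Aditi holds 88% of Lumen, so Aditi controls Lumen.
Lumen and Aditi together hold 44% + 21% = 65% of Palisade, so Aditi controls Palisade.
Aditi and Palisade together hold 28% + 40% = 68% of Corven, so Aditi controls Corven.
Palisade holds 64% of Ridgeback, so Aditi controls Ridgeback.
Neither Aditi nor any entity Aditi controls holds any voting interest in Solent.
So before the transaction, Aditi does not control Solent.
After the purchase, Aditi's direct stake in Corven rises to 28% + 9% = 37%.
Aditi and Palisade together hold 37% + 40% = 77% of Corven, so Aditi controls Corven.
After the transaction, neither Aditi nor any entity Aditi controls holds a voting interest in Solent, so Aditi still does not control it.
No new person acquires control, so the clause is not triggered.

No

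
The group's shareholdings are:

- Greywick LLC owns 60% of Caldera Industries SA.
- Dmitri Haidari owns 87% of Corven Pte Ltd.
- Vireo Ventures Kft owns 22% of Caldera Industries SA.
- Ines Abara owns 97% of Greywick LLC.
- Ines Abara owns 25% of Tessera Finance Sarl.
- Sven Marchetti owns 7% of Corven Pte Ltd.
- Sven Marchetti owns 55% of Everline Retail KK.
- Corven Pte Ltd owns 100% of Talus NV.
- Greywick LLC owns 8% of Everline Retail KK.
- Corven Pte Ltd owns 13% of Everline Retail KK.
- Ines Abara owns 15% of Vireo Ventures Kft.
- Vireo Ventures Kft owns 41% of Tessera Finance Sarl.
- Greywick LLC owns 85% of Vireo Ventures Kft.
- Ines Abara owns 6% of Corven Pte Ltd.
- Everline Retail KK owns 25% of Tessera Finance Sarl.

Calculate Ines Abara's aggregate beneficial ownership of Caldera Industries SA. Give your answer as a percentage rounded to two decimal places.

79.64%

Ines reaches Caldera along 3 paths.
Via Greywick: 97% × 60% = 58.2%.
Via Vireo: 15% × 22% = 3.3%.
Via Greywick → Vireo: 97% × 85% × 22% = 18.139%.
Total: 58.2% + 3.3% + 18.139% = 79.639%.
Rounded: 79.64%.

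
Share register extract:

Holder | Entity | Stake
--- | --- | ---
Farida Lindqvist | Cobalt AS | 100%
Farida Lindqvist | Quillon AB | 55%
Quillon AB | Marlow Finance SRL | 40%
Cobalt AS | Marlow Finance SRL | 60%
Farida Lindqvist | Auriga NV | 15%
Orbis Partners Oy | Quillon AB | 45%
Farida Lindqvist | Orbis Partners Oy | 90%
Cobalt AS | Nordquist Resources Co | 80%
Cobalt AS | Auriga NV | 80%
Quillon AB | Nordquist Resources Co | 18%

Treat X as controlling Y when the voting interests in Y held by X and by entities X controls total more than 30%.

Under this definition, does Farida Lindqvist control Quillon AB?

Farida holds 90% of Orbis, so Farida controls Orbis.
Orbis and Farida together hold 45% + 55% = 100% of Quillon, so Farida controls Quillon.

Yes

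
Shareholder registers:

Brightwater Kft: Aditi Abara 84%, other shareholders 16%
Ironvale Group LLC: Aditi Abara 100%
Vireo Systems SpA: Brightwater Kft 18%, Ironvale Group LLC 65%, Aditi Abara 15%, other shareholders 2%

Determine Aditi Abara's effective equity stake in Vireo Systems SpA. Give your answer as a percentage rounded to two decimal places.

Aditi reaches Vireo along 3 paths.
Via Brightwater: 84% × 18% = 15.12%.
Via Ironvale: 100% × 65% = 65%.
Direct stake: 15% = 15%.
Total: 15.12% + 65% + 15% = 95.12%.

95.12%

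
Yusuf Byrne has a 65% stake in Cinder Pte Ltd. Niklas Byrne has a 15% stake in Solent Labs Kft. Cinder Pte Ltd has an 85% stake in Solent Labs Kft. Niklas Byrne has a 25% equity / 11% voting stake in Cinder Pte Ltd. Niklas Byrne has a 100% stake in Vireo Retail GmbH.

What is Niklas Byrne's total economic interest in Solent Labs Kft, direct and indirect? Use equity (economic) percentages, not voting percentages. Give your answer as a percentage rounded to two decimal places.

Niklas reaches Solent along 2 paths.
Via Cinder: 25% × 85% = 21.25%.
Direct stake: 15% = 15%.
Total: 21.25% + 15% = 36.25%.

36.25%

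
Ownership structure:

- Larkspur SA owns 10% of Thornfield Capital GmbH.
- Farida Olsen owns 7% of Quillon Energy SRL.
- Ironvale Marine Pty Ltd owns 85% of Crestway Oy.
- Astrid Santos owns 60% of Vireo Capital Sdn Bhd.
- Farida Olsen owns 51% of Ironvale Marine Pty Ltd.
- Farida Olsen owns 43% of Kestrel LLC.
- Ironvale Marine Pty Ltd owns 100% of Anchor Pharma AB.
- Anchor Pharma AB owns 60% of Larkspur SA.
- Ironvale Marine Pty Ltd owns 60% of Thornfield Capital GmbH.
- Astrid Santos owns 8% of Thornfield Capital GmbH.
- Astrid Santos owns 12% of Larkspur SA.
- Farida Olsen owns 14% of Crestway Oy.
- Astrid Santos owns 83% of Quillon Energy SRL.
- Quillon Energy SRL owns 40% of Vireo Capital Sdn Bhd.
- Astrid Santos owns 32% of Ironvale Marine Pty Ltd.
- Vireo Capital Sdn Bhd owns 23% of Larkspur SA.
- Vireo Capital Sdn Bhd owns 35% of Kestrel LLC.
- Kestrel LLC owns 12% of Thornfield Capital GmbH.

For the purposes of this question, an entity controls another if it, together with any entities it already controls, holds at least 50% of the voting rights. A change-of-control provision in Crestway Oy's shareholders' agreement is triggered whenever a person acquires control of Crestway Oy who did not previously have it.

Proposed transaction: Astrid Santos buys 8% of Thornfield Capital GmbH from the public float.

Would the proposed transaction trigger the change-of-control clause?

No

The purchase changes only Astrid's holdings, so Astrid is the only person who could newly come to control Crestway.
Astrid holds 83% of Quillon, so Astrid controls Quillon.
Astrid and Quillon together hold 60% + 40% = 100% of Vireo, so Astrid controls Vireo.
Neither Astrid nor any entity Astrid controls holds any voting interest in Crestway.
So before the transaction, Astrid does not control Crestway.
After the purchase, Astrid's direct stake in Thornfield rises to 8% + 8% = 16%.
Astrid's side now holds 16% of Thornfield, not ≥ 50%, so Astrid still does not control Thornfield.
After the transaction, neither Astrid nor any entity Astrid controls holds a voting interest in Crestway, so Astrid still does not control it.
No new person acquires control, so the clause is not triggered.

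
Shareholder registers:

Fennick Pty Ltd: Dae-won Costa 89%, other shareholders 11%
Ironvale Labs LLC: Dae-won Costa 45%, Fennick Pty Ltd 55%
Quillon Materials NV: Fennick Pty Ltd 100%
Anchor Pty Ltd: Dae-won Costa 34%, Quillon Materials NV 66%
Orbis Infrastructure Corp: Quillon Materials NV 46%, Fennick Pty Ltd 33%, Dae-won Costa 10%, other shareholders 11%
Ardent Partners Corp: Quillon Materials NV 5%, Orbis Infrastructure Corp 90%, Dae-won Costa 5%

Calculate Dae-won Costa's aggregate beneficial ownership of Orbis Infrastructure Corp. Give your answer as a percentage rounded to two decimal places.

Dae-won reaches Orbis along 3 paths.
Via Fennick → Quillon: 89% × 100% × 46% = 40.94%.
Via Fennick: 89% × 33% = 29.37%.
Direct stake: 10% = 10%.
Total: 40.94% + 29.37% + 10% = 80.31%.

80.31%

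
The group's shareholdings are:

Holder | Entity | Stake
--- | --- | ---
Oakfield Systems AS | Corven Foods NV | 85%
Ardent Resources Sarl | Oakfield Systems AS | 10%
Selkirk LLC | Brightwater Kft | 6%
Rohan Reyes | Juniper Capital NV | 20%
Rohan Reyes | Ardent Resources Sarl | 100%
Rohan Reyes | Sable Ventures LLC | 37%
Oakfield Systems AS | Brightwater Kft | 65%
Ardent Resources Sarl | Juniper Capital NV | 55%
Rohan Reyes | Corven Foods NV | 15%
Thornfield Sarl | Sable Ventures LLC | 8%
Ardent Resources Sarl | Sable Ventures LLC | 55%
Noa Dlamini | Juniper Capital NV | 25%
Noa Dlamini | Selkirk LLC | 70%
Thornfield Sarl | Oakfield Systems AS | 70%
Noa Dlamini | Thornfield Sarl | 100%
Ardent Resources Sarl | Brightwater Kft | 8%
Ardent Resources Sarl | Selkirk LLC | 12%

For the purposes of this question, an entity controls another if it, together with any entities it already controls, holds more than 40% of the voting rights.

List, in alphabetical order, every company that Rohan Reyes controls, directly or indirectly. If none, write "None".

Rohan holds 100% of Ardent, so Rohan controls Ardent.
Rohan and Ardent together hold 37% + 55% = 92% of Sable, so Rohan controls Sable.
Ardent and Rohan together hold 55% + 20% = 75% of Juniper, so Rohan controls Juniper.
No other company's threshold is met.

Ardent Resources Sarl, Juniper Capital NV, Sable Ventures LLC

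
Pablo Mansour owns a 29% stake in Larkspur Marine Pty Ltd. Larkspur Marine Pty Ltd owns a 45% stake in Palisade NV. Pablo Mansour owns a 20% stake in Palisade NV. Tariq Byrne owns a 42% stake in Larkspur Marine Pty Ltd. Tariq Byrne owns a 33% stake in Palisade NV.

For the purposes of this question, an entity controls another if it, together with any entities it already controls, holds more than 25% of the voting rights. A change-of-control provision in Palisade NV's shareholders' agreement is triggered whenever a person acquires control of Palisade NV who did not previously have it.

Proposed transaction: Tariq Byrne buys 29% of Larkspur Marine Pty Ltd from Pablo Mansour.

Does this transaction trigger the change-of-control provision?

The purchase adds only to Tariq's holdings (Pablo's stake shrinks), so Tariq is the only person who could newly come to control Palisade.
Tariq holds 42% of Larkspur, so Tariq controls Larkspur.
Larkspur and Tariq together hold 45% + 33% = 78% of Palisade, so Tariq controls Palisade.
So Tariq already controls Palisade before the transaction.
After the purchase, Tariq's direct stake in Larkspur rises to 42% + 29% = 71%, and Pablo's stake falls to 0%.
Tariq controlled Palisade already, so this is not a new person acquiring control; every other person's position is unchanged or reduced.
No new person acquires control, so the clause is not triggered.

No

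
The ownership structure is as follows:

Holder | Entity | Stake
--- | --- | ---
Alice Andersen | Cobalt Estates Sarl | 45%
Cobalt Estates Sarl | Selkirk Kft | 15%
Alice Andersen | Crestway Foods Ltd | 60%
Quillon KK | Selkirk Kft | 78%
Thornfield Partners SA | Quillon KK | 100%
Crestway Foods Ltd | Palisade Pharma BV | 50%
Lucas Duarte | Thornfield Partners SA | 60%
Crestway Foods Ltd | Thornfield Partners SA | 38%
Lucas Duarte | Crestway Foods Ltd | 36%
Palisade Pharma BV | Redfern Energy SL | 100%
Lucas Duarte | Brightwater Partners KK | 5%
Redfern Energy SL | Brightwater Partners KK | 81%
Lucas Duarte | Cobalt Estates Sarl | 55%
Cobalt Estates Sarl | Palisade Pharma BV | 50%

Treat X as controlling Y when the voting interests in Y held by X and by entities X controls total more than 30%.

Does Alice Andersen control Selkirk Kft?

Yes

Alice holds 45% of Cobalt, so Alice controls Cobalt.
Alice holds 60% of Crestway, so Alice controls Crestway.
Crestway holds 38% of Thornfield, so Alice controls Thornfield.
Thornfield holds 100% of Quillon, so Alice controls Quillon.
Quillon and Cobalt together hold 78% + 15% = 93% of Selkirk, so Alice controls Selkirk.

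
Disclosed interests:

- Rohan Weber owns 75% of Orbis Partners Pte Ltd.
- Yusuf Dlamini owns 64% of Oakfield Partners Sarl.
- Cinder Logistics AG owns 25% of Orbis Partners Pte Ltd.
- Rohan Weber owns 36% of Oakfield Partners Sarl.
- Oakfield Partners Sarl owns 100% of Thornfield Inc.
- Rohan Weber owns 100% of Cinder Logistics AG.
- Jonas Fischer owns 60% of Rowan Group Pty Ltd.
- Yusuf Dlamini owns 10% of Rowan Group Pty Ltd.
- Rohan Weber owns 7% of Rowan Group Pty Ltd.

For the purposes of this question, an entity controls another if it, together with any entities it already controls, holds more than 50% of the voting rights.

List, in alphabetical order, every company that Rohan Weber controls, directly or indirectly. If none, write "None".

Cinder Logistics AG, Orbis Partners Pte Ltd

Rohan holds 100% of Cinder, so Rohan controls Cinder.
Rohan and Cinder together hold 75% + 25% = 100% of Orbis, so Rohan controls Orbis.
No other company's threshold is met.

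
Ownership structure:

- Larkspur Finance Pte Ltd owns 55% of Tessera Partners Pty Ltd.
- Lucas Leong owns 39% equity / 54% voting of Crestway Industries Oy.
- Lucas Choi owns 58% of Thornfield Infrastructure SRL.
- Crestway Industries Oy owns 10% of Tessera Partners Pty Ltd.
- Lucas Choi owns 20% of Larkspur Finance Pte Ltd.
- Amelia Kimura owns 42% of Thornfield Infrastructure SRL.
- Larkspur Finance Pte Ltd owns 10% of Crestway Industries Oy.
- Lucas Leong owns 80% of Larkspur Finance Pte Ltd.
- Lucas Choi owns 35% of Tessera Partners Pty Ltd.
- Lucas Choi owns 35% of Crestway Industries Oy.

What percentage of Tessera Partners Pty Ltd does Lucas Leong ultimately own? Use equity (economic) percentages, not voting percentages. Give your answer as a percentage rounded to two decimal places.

Lucas Leong reaches Tessera along 3 paths.
Via Larkspur: 80% × 55% = 44%.
Via Larkspur → Crestway: 80% × 10% × 10% = 0.8%.
Via Crestway: 39% × 10% = 3.9%.
Total: 44% + 0.8% + 3.9% = 48.7%.
Rounded: 48.70%.

48.70%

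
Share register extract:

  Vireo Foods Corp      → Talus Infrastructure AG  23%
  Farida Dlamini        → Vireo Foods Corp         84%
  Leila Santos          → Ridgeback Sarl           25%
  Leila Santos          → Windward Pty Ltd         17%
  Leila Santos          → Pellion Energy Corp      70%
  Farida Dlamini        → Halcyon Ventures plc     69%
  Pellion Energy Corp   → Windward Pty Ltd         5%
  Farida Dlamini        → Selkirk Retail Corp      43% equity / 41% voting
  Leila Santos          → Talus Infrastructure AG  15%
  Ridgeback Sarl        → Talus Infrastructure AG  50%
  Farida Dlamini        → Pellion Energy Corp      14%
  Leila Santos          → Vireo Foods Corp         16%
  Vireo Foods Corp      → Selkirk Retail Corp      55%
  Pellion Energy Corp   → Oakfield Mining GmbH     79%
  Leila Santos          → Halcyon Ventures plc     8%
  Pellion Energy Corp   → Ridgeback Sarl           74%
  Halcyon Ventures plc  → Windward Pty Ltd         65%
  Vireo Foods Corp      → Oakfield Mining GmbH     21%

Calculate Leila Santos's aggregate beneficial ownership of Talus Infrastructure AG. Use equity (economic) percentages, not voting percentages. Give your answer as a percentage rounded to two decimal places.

57.08%

Leila reaches Talus along 4 paths.
Direct stake: 15% = 15%.
Via Pellion → Ridgeback: 70% × 74% × 50% = 25.9%.
Via Ridgeback: 25% × 50% = 12.5%.
Via Vireo: 16% × 23% = 3.68%.
Total: 15% + 25.9% + 12.5% + 3.68% = 57.08%.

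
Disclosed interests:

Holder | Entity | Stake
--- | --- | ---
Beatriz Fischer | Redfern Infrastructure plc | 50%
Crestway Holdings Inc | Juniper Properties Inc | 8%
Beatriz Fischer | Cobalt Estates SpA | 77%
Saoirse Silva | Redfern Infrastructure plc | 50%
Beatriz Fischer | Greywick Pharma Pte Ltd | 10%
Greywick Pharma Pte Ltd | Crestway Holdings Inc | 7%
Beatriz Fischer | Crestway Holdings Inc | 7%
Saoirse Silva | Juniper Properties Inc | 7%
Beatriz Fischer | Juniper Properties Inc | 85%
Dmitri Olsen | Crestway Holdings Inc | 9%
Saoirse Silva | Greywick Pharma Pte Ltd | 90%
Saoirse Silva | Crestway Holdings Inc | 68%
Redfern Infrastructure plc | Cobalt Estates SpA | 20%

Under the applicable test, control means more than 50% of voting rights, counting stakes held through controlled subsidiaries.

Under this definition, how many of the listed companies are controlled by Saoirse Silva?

2

Saoirse holds 90% of Greywick, so Saoirse controls Greywick.
Saoirse and Greywick together hold 68% + 7% = 75% of Crestway, so Saoirse controls Crestway.
No other company's threshold is met.
Saoirse controls 2 companies.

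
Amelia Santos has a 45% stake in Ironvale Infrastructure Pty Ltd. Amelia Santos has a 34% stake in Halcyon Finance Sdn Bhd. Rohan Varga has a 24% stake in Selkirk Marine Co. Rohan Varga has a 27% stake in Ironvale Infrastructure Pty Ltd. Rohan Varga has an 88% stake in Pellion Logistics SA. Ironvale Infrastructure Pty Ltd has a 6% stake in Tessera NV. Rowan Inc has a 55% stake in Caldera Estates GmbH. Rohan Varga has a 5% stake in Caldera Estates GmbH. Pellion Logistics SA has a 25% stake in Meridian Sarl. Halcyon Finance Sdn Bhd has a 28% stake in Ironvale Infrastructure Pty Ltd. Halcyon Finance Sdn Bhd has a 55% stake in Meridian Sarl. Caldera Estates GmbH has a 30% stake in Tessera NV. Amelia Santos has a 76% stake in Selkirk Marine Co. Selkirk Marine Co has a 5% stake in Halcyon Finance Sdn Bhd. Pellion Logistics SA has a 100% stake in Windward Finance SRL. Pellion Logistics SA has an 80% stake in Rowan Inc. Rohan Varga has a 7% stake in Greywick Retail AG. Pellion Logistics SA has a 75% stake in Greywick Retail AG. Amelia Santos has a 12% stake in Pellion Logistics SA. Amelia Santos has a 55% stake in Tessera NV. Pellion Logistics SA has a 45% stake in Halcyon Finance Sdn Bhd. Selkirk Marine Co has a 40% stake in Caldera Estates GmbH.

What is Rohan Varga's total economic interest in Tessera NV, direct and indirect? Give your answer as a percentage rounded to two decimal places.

18.30%

Rohan reaches Tessera along 6 paths.
Via Ironvale: 27% × 6% = 1.62%.
Via Selkirk → Halcyon → Ironvale: 24% × 5% × 28% × 6% = 0.02016%.
Via Pellion → Halcyon → Ironvale: 88% × 45% × 28% × 6% = 0.66528%.
Via Caldera: 5% × 30% = 1.5%.
Via Pellion → Rowan → Caldera: 88% × 80% × 55% × 30% = 11.616%.
Via Selkirk → Caldera: 24% × 40% × 30% = 2.88%.
Total: 1.62% + 0.02016% + 0.66528% + 1.5% + 11.616% + 2.88% = 18.30144%.
Rounded: 18.30%.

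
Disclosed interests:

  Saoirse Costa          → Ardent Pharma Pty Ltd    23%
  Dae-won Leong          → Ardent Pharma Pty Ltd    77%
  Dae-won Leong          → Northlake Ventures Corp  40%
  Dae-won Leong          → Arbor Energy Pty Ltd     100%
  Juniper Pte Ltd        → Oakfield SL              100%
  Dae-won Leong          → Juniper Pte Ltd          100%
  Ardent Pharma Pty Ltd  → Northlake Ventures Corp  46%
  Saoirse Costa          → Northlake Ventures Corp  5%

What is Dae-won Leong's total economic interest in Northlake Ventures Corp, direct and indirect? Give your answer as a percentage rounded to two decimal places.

Dae-won reaches Northlake along 2 paths.
Via Ardent: 77% × 46% = 35.42%.
Direct stake: 40% = 40%.
Total: 35.42% + 40% = 75.42%.

75.42%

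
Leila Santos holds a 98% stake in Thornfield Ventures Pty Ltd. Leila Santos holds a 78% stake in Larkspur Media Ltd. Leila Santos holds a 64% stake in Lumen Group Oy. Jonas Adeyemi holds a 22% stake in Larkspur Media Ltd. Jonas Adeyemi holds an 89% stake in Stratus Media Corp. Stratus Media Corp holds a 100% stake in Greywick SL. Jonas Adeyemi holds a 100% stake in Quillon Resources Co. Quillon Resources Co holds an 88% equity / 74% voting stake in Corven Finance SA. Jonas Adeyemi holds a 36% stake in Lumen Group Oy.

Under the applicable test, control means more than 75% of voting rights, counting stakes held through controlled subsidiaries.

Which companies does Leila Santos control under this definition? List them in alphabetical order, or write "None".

Larkspur Media Ltd, Thornfield Ventures Pty Ltd

Leila holds 78% of Larkspur, so Leila controls Larkspur.
Leila holds 98% of Thornfield, so Leila controls Thornfield.
No other company's threshold is met.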